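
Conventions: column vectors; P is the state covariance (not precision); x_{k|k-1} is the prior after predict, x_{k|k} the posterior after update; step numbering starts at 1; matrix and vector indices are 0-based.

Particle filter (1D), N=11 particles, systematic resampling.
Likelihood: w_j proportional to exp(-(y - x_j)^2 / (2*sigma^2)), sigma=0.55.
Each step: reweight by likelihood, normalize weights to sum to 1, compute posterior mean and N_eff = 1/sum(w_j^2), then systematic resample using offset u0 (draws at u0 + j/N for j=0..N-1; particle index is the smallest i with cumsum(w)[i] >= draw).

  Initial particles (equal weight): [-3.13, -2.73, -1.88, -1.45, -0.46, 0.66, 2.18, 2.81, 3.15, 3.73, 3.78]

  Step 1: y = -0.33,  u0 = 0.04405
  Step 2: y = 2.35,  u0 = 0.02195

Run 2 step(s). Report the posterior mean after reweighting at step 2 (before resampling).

post_mean = 0.6589

step 1: w=[0.0000, 0.0001, 0.0143, 0.0956, 0.7395, 0.1505, 0.0000, 0.0000, 0.0000, 0.0000, 0.0000]  mean=-0.4066  Neff=1.7277  idx=[3, 4, 4, 4, 4, 4, 4, 4, 4, 5, 5]
step 2: w=[0.0000, 0.0001, 0.0001, 0.0001, 0.0001, 0.0001, 0.0001, 0.0001, 0.0001, 0.4995, 0.4995]  mean=0.6589  Neff=2.0039  idx=[9, 9, 9, 9, 9, 9, 10, 10, 10, 10, 10]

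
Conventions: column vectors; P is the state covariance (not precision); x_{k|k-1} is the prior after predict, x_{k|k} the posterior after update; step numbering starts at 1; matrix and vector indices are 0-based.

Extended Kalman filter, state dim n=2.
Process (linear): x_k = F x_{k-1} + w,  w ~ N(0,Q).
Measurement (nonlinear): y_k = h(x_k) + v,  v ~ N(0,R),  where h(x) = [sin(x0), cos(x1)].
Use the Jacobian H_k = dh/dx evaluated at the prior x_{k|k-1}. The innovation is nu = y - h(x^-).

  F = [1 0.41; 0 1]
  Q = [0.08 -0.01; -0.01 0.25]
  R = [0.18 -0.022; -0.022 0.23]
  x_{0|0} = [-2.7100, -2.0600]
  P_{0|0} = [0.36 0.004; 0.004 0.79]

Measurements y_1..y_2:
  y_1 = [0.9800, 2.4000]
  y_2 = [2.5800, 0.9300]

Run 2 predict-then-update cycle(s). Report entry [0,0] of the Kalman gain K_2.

K[0,0] = -0.6373

step 1: x^-=[-3.5546, -2.0600]  P^-=[0.5761 0.3179; 0.3179 1.0400]  H_jac=[-0.9159 0.0000; 0.0000 0.8827]  S=[0.6633 -0.2790; -0.2790 1.0403]  K=[-0.7688 0.0635; -0.0764 0.8619]  nu=[0.5786, 2.8699]  x^+=[-3.8171, 0.3695]  P^+=[0.1526 0.0357; 0.0357 0.2265]
step 2: x^-=[-3.6656, 0.3695]  P^-=[0.3000 0.1186; 0.1186 0.4765]  H_jac=[-0.8658 0.0000; 0.0000 -0.3611]  S=[0.4049 0.0151; 0.0151 0.2921]  K=[-0.6373 -0.1137; -0.2321 -0.5770]  nu=[2.0797, -0.0025]  x^+=[-4.9906, -0.1118]  P^+=[0.1296 0.0336; 0.0336 0.3534]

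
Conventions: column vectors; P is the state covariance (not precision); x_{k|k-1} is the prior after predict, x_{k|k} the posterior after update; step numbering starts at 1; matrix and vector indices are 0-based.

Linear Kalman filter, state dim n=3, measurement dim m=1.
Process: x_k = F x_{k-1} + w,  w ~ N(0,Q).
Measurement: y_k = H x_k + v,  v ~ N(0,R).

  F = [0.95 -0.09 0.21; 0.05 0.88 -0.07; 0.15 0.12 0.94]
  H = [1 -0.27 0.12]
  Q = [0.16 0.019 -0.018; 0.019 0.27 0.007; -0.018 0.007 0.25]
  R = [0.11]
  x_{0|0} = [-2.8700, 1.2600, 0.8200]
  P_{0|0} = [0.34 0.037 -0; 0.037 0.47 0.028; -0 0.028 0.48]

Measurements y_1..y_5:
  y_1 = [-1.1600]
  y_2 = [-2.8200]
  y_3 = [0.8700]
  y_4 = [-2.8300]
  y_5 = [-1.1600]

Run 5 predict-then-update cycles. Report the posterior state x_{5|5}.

x_post = [-1.3373, 0.1069, -0.1722]

step 1: x^-=[-2.6677, 0.9079, 0.4915]  P^-=[0.4844 0.0270 0.1222; 0.0270 0.6370 0.0556; 0.1222 0.0556 0.6962]  S=[0.6620]  K=[0.7429; -0.2089; 0.2881]  nu=[1.6939]  x^+=[-1.4094, 0.5540, 0.9794]  P^+=[0.1191 0.1297 -0.0195; 0.1297 0.6081 0.0955; -0.0195 0.0955 0.6413]
step 2: x^-=[-1.1831, 0.3485, 0.7757]  P^-=[0.2671 0.0943 0.1083; 0.0943 0.7441 0.1253; 0.1083 0.1253 0.8488]  S=[0.4105]  K=[0.6203; -0.2231; 0.4296]  nu=[-1.6359]  x^+=[-2.1978, 0.7135, 0.0730]  P^+=[0.1092 0.1511 -0.0011; 0.1511 0.7237 0.1646; -0.0011 0.1646 0.7730]
step 3: x^-=[-2.1368, 0.5129, -0.1755]  P^-=[0.2660 0.1127 0.1468; 0.1127 0.8275 0.1890; 0.1468 0.1890 0.9882]  S=[0.4127]  K=[0.6135; -0.2134; 0.5193]  nu=[3.1663]  x^+=[-0.1943, -0.1630, 1.4689]  P^+=[0.1107 0.1667 0.0153; 0.1667 0.8087 0.2347; 0.0153 0.2347 0.8769]
step 4: x^-=[0.1386, -0.2560, 1.3321]  P^-=[0.2738 0.1299 0.1791; 0.1299 0.8865 0.2513; 0.1791 0.2513 1.1022]  S=[0.4208]  K=[0.6183; -0.1883; 0.5786]  nu=[-3.1975]  x^+=[-1.8386, 0.3463, -0.5179]  P^+=[0.1129 0.1789 0.0285; 0.1789 0.8716 0.2972; 0.0285 0.2972 0.9613]
step 5: x^-=[-1.8866, 0.2490, -0.7211]  P^-=[0.2809 0.1452 0.2051; 0.1452 0.9289 0.3057; 0.2051 0.3057 1.1961]  S=[0.4269]  K=[0.6239; -0.1615; 0.6235]  nu=[0.8803]  x^+=[-1.3373, 0.1069, -0.1722]  P^+=[0.1147 0.1882 0.0391; 0.1882 0.9177 0.3486; 0.0391 0.3486 1.0301]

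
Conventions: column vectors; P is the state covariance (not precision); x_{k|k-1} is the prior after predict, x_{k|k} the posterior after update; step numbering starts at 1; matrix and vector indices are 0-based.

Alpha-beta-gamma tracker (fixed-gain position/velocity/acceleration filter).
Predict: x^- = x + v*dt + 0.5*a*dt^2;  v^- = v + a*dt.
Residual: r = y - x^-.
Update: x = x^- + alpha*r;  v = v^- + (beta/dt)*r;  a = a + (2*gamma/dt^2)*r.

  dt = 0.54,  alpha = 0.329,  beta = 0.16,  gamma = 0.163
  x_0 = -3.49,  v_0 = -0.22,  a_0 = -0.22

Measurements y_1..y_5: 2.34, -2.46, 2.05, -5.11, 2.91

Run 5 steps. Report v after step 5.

step 1: x_pred=-3.6409  r=5.9809  x^+=-1.6732  v^+=1.4333  a^+=6.4664
step 2: x_pred=0.0436  r=-2.5036  x^+=-0.7801  v^+=4.1834  a^+=3.6675
step 3: x_pred=2.0137  r=0.0363  x^+=2.0256  v^+=6.1746  a^+=3.7081
step 4: x_pred=5.9005  r=-11.0105  x^+=2.2781  v^+=4.9145  a^+=-8.6014
step 5: x_pred=3.6778  r=-0.7678  x^+=3.4252  v^+=0.0423  a^+=-9.4598

v_post = 0.0423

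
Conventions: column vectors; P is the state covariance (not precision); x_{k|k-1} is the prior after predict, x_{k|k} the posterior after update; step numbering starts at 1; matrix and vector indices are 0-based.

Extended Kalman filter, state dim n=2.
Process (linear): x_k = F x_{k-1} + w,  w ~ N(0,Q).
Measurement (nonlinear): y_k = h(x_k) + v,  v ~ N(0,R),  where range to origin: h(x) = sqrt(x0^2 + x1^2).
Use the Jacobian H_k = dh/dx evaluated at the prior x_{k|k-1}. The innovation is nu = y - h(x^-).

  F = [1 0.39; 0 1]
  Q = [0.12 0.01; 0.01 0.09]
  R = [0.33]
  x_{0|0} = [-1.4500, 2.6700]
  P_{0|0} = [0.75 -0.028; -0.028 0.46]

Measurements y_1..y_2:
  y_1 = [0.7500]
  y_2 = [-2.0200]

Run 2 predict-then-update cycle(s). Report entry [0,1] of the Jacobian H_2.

H_jac[0,1] = 0.9970

step 1: x^-=[-0.4087, 2.6700]  P^-=[0.9181 0.1614; 0.1614 0.5500]  H_jac=[-0.1513 0.9885]  S=[0.8401]  K=[0.0245; 0.6180]  nu=[-1.9511]  x^+=[-0.4566, 1.4641]  P^+=[0.9176 0.1487; 0.1487 0.2291]
step 2: x^-=[0.1144, 1.4641]  P^-=[1.1884 0.2480; 0.2480 0.3191]  H_jac=[0.0779 0.9970]  S=[0.6929]  K=[0.4905; 0.4870]  nu=[-3.4886]  x^+=[-1.5966, -0.2348]  P^+=[1.0217 0.0825; 0.0825 0.1548]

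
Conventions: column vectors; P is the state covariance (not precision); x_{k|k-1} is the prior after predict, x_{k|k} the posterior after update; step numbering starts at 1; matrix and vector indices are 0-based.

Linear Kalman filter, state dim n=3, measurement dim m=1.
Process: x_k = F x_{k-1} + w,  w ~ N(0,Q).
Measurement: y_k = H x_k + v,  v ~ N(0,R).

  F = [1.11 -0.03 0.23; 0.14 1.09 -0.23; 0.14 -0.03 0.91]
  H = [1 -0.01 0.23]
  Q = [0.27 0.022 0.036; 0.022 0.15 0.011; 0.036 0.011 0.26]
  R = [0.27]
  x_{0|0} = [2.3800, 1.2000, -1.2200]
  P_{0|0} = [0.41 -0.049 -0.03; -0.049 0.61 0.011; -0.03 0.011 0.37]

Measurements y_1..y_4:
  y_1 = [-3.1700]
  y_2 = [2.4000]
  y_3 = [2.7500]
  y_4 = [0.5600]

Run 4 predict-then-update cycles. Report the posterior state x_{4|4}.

x_post = [1.2163, 3.3570, -0.2583]

step 1: x^-=[2.3252, 1.9218, -0.8130]  P^-=[0.7831 -0.0034 0.1479; -0.0034 0.8838 -0.0775; 0.1479 -0.0775 0.5671]  S=[1.1516]  K=[0.7095; -0.0261; 0.2424]  nu=[-5.2890]  x^+=[-1.4276, 2.0597, -2.0949]  P^+=[0.2033 0.0179 -0.0501; 0.0179 0.8830 -0.0702; -0.0501 -0.0702 0.4995]
step 2: x^-=[-2.1282, 2.5270, -2.1680]  P^-=[0.5219 0.0130 0.1224; 0.0130 1.2734 -0.1907; 0.1224 -0.1907 0.6693]  S=[0.8843]  K=[0.6218; -0.0493; 0.3146]  nu=[5.0521]  x^+=[1.0133, 2.2781, -0.5784]  P^+=[0.1799 0.0401 -0.0506; 0.0401 1.2713 -0.1770; -0.0506 -0.1770 0.5818]
step 3: x^-=[0.9234, 2.7580, -0.4528]  P^-=[0.4975 -0.0083 0.1387; -0.0083 1.7990 -0.3244; 0.1387 -0.3244 0.7429]  S=[0.8725]  K=[0.6069; -0.1157; 0.3585]  nu=[1.9584]  x^+=[2.1119, 2.5315, 0.2492]  P^+=[0.1762 0.0529 -0.0512; 0.0529 1.7873 -0.2883; -0.0512 -0.2883 0.6307]
step 4: x^-=[2.3256, 2.9977, 0.4465]  P^-=[0.4964 -0.0414 0.1515; -0.0414 2.4743 -0.4609; 0.1515 -0.4609 0.7896]  S=[0.8810]  K=[0.6034; -0.1955; 0.3834]  nu=[-1.8384]  x^+=[1.2163, 3.3570, -0.2583]  P^+=[0.1756 0.0625 -0.0523; 0.0625 2.4406 -0.3949; -0.0523 -0.3949 0.6601]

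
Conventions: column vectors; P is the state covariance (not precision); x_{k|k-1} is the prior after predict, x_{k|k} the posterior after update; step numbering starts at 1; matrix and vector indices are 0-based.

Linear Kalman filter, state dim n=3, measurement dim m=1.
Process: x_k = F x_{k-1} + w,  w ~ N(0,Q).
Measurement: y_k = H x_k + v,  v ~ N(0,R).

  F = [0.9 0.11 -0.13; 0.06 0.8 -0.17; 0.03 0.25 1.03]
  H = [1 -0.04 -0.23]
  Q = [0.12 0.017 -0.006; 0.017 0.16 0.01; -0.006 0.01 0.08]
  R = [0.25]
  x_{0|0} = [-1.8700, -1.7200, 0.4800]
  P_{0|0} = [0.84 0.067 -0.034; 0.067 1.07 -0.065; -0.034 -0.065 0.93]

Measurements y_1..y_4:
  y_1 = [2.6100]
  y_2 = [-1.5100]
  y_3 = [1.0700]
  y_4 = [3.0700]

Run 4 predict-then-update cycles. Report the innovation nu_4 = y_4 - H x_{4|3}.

step 1: x^-=[-1.9346, -1.5698, 0.0083]  P^-=[0.8521 0.2392 -0.0998; 0.2392 0.8995 0.0126; -0.0998 0.0126 1.0997]  S=[1.1887]  K=[0.7281; 0.1685; -0.2971]  nu=[4.4837]  x^+=[1.3300, -0.8142, -1.3239]  P^+=[0.2220 0.0933 0.1574; 0.0933 0.8657 0.0721; 0.1574 0.0721 0.9948]
step 2: x^-=[1.2795, -0.3465, -1.5273]  P^-=[0.3067 0.1608 0.0630; 0.1608 0.7298 0.0783; 0.0630 0.0783 1.2379]  S=[0.5829]  K=[0.4902; 0.1949; -0.3857]  nu=[-3.1547]  x^+=[-0.2669, -0.9615, -0.3105]  P^+=[0.1666 0.1051 0.1732; 0.1051 0.7076 0.1221; 0.1732 0.1221 1.1512]
step 3: x^-=[-0.3056, -0.7324, -0.5682]  P^-=[0.2597 0.1473 0.0576; 0.1473 0.6201 0.0596; 0.0576 0.0596 1.4208]  S=[0.5487]  K=[0.4385; 0.1982; -0.4949]  nu=[1.2156]  x^+=[0.2274, -0.4915, -1.1699]  P^+=[0.1542 0.0996 0.1767; 0.0996 0.5985 0.1134; 0.1767 0.1134 1.2864]
step 4: x^-=[0.3027, -0.1807, -1.3210]  P^-=[0.2490 0.1365 0.0374; 0.1365 0.5559 0.0073; 0.0374 0.0073 1.5531]  S=[0.5541]  K=[0.4241; 0.2031; -0.5778]  nu=[2.4562]  x^+=[1.3444, 0.3182, -2.7401]  P^+=[0.1494 0.0887 0.1731; 0.0887 0.5331 0.0723; 0.1731 0.0723 1.3681]

innov = [2.4562]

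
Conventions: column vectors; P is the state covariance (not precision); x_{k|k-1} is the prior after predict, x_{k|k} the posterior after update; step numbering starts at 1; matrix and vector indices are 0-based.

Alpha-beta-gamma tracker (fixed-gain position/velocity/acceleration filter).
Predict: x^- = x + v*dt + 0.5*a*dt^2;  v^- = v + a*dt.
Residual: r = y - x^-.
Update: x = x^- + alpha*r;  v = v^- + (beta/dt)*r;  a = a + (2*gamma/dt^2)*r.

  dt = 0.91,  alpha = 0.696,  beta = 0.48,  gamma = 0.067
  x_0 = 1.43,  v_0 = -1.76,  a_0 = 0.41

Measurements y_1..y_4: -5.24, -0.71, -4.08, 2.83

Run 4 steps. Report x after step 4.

x_post = 0.6798

step 1: x_pred=-0.0018  r=-5.2382  x^+=-3.6476  v^+=-4.1499  a^+=-0.4376
step 2: x_pred=-7.6052  r=6.8952  x^+=-2.8061  v^+=-0.9111  a^+=0.6781
step 3: x_pred=-3.3545  r=-0.7255  x^+=-3.8594  v^+=-0.6767  a^+=0.5607
step 4: x_pred=-4.2431  r=7.0731  x^+=0.6798  v^+=3.5644  a^+=1.7053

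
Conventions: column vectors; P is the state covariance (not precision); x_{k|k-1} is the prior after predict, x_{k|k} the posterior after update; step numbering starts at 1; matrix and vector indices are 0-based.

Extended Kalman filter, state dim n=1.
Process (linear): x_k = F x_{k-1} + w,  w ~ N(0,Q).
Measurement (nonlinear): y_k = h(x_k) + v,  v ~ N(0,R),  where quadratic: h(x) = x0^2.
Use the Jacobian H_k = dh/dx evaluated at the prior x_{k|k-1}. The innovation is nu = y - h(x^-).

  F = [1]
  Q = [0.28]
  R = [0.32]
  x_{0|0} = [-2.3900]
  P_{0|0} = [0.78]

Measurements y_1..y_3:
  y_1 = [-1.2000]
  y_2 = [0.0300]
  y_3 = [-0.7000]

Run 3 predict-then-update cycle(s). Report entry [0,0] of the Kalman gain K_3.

step 1: x^-=[-2.3900]  P^-=[1.0600]  H_jac=[-4.7800]  S=[24.5393]  K=[-0.2065]  nu=[-6.9121]  x^+=[-0.9628]  P^+=[0.0138]
step 2: x^-=[-0.9628]  P^-=[0.2938]  H_jac=[-1.9256]  S=[1.4095]  K=[-0.4014]  nu=[-0.8970]  x^+=[-0.6027]  P^+=[0.0667]
step 3: x^-=[-0.6027]  P^-=[0.3467]  H_jac=[-1.2055]  S=[0.8238]  K=[-0.5073]  nu=[-1.0633]  x^+=[-0.0633]  P^+=[0.1347]

K[0,0] = -0.5073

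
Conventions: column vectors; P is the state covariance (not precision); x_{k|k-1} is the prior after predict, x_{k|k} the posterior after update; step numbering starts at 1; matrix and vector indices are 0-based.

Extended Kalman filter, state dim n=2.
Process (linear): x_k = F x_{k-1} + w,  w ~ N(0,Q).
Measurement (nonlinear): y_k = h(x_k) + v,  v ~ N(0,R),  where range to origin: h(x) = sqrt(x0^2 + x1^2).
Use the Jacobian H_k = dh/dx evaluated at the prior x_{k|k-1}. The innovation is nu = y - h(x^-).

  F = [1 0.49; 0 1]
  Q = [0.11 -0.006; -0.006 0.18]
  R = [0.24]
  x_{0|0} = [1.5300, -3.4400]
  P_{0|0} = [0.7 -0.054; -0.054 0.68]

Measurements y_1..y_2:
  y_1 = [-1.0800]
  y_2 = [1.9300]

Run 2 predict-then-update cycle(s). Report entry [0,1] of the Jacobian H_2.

step 1: x^-=[-0.1556, -3.4400]  P^-=[0.9203 0.2732; 0.2732 0.8600]  H_jac=[-0.0452 -0.9990]  S=[1.1248]  K=[-0.2796; -0.7748]  nu=[-4.5235]  x^+=[1.1092, 0.0647]  P^+=[0.8324 0.0295; 0.0295 0.1848]
step 2: x^-=[1.1410, 0.0647]  P^-=[1.0157 0.1141; 0.1141 0.3648]  H_jac=[0.9984 0.0567]  S=[1.2665]  K=[0.8058; 0.1062]  nu=[0.7872]  x^+=[1.7753, 0.1484]  P^+=[0.1934 0.0057; 0.0057 0.3505]

H_jac[0,1] = 0.0567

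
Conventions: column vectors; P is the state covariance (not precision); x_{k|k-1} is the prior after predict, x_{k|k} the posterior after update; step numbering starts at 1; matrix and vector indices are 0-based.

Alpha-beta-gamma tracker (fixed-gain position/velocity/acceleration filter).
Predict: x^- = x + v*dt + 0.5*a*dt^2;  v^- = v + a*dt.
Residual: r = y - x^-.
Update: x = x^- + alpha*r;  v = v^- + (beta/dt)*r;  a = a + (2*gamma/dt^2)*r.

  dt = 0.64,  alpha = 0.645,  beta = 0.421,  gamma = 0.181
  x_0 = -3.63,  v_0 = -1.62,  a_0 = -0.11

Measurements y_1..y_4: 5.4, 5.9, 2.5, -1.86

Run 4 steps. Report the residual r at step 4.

step 1: x_pred=-4.6893  r=10.0893  x^+=1.8183  v^+=4.9465  a^+=8.8068
step 2: x_pred=6.7877  r=-0.8877  x^+=6.2151  v^+=9.9989  a^+=8.0223
step 3: x_pred=14.2574  r=-11.7574  x^+=6.6739  v^+=7.3990  a^+=-2.3688
step 4: x_pred=10.9241  r=-12.7841  x^+=2.6784  v^+=-2.5265  a^+=-13.6672

resid = -12.7841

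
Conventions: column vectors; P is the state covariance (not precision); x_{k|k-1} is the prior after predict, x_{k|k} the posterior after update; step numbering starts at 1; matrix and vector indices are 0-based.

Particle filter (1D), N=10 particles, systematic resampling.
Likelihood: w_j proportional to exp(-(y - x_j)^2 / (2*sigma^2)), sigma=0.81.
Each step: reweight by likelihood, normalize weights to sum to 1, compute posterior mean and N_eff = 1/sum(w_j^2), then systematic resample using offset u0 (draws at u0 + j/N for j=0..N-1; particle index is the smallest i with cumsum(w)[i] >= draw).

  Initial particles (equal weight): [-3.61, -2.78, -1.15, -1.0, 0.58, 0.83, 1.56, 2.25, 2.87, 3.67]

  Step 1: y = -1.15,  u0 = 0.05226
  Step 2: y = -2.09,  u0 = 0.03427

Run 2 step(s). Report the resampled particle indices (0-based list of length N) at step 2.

resampled_idx = [0, 0, 1, 2, 3, 4, 5, 6, 7, 8]

step 1: w=[0.0044, 0.0579, 0.4383, 0.4309, 0.0448, 0.0221, 0.0016, 0.0001, 0.0000, 0.0000]  mean=-1.0645  Neff=2.6066  idx=[1, 2, 2, 2, 2, 3, 3, 3, 3, 4]
step 2: w=[0.1597, 0.1170, 0.1170, 0.1170, 0.1170, 0.0928, 0.0928, 0.0928, 0.0928, 0.0010]  mean=-1.3528  Neff=8.7163  idx=[0, 0, 1, 2, 3, 4, 5, 6, 7, 8]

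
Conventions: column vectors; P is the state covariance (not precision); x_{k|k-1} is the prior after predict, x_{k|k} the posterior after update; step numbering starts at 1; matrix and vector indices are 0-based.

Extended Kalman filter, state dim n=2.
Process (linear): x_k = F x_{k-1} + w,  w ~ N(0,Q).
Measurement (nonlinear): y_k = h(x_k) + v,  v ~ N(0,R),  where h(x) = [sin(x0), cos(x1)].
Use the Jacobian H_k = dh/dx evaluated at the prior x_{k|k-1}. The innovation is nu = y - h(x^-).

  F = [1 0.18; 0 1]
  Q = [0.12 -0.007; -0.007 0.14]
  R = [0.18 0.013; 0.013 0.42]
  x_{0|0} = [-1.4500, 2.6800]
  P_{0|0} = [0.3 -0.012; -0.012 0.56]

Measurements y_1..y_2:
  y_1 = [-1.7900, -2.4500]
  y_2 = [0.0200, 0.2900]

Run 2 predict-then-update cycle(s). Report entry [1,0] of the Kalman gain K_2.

step 1: x^-=[-0.9676, 2.6800]  P^-=[0.4338 0.0818; 0.0818 0.7000]  H_jac=[0.5673 0.0000; 0.0000 -0.4454]  S=[0.3196 -0.0077; -0.0077 0.5589]  K=[0.7687 -0.0546; 0.1319 -0.5561]  nu=[-0.9665, -1.5547]  x^+=[-1.6256, 3.4170]  P^+=[0.2427 0.0291; 0.0291 0.5205]
step 2: x^-=[-1.0105, 3.4170]  P^-=[0.3900 0.1158; 0.1158 0.6605]  H_jac=[0.5314 0.0000; 0.0000 0.2720]  S=[0.2901 0.0297; 0.0297 0.4689]  K=[0.7121 0.0220; 0.1739 0.3721]  nu=[0.8671, 1.2523]  x^+=[-0.3655, 4.0339]  P^+=[0.2417 0.0680; 0.0680 0.5830]

K[1,0] = 0.1739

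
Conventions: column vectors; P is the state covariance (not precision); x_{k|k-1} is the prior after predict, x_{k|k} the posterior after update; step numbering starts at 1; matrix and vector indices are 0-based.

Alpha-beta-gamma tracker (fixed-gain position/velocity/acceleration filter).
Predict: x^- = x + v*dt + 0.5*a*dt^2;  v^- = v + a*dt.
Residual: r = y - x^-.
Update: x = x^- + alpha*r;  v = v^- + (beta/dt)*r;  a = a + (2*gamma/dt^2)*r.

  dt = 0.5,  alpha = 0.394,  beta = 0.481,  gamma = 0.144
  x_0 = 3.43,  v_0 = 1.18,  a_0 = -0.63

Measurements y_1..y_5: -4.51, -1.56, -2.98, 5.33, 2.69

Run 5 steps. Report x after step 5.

step 1: x_pred=3.9413  r=-8.4512  x^+=0.6115  v^+=-7.2651  a^+=-10.3658
step 2: x_pred=-4.3168  r=2.7568  x^+=-3.2306  v^+=-9.7960  a^+=-7.1900
step 3: x_pred=-9.0274  r=6.0474  x^+=-6.6447  v^+=-7.5734  a^+=-0.2234
step 4: x_pred=-10.4593  r=15.7893  x^+=-4.2383  v^+=7.5042  a^+=17.9659
step 5: x_pred=1.7595  r=0.9305  x^+=2.1261  v^+=17.3823  a^+=19.0378

x_post = 2.1261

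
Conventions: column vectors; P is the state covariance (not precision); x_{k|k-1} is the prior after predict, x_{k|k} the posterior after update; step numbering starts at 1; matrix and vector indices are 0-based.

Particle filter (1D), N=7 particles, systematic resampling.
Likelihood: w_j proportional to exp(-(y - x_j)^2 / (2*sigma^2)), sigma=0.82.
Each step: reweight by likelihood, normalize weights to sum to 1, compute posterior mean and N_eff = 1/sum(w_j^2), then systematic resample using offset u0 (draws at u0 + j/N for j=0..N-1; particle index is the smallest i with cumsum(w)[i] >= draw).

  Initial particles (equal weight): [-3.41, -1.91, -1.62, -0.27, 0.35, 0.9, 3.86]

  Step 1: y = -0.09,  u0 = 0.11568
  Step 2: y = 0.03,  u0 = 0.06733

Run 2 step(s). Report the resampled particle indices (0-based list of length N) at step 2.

resampled_idx = [0, 1, 2, 3, 3, 4, 6]

step 1: w=[0.0001, 0.0329, 0.0678, 0.3776, 0.3349, 0.1866, 0.0000]  mean=0.0101  Neff=3.3870  idx=[3, 3, 3, 4, 4, 5, 5]
step 2: w=[0.1613, 0.1613, 0.1613, 0.1598, 0.1598, 0.0982, 0.0982]  mean=0.1580  Neff=6.7369  idx=[0, 1, 2, 3, 3, 4, 6]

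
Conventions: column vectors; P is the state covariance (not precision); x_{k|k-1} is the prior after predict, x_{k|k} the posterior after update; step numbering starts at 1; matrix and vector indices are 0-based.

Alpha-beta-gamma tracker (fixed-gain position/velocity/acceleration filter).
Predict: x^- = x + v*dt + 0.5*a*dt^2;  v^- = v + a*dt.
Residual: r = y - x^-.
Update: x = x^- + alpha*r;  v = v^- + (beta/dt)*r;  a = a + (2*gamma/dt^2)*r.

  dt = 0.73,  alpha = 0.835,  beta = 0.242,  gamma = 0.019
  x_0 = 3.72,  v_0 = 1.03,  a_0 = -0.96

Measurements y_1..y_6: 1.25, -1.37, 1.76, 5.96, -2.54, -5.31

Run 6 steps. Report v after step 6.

step 1: x_pred=4.2161  r=-2.9661  x^+=1.7394  v^+=-0.6541  a^+=-1.1715
step 2: x_pred=0.9498  r=-2.3198  x^+=-0.9872  v^+=-2.2783  a^+=-1.3369
step 3: x_pred=-3.0066  r=4.7666  x^+=0.9735  v^+=-1.6741  a^+=-0.9970
step 4: x_pred=-0.5142  r=6.4742  x^+=4.8918  v^+=-0.2557  a^+=-0.5354
step 5: x_pred=4.5625  r=-7.1025  x^+=-1.3681  v^+=-3.0010  a^+=-1.0418
step 6: x_pred=-3.8364  r=-1.4736  x^+=-5.0669  v^+=-4.2500  a^+=-1.1469

v_post = -4.2500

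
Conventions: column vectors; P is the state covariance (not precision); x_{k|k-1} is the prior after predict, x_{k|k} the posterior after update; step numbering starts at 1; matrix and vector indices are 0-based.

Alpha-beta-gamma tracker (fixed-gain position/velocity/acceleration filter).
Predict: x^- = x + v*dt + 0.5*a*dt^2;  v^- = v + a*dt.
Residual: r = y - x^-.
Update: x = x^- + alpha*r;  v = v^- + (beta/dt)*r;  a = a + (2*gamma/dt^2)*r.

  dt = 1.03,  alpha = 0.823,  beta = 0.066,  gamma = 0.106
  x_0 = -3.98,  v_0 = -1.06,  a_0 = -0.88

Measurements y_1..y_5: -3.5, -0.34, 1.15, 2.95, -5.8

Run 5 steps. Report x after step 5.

step 1: x_pred=-5.5386  r=2.0386  x^+=-3.8608  v^+=-1.8358  a^+=-0.4726
step 2: x_pred=-6.0024  r=5.6624  x^+=-1.3422  v^+=-1.9597  a^+=0.6589
step 3: x_pred=-3.0113  r=4.1613  x^+=0.4135  v^+=-1.0144  a^+=1.4904
step 4: x_pred=0.1592  r=2.7908  x^+=2.4560  v^+=0.6995  a^+=2.0481
step 5: x_pred=4.2630  r=-10.0630  x^+=-4.0189  v^+=2.1643  a^+=0.0372

x_post = -4.0189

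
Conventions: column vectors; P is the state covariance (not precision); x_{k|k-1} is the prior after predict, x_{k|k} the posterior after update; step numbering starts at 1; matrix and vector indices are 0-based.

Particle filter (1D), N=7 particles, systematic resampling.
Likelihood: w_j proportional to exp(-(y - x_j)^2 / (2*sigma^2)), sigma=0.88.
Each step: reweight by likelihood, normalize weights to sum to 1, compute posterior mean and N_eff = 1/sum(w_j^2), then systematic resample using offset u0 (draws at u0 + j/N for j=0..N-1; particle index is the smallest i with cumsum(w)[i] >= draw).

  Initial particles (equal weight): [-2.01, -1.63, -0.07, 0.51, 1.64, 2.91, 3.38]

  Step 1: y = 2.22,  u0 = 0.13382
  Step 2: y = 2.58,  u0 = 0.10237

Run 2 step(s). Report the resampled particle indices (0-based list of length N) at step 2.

resampled_idx = [0, 2, 3, 3, 4, 5, 6]

step 1: w=[0.0000, 0.0000, 0.0158, 0.0706, 0.3752, 0.3428, 0.1956]  mean=2.3088  Neff=3.3135  idx=[4, 4, 4, 5, 5, 6, 6]
step 2: w=[0.1158, 0.1158, 0.1158, 0.1909, 0.1909, 0.1355, 0.1355]  mean=2.5963  Neff=6.6763  idx=[0, 2, 3, 3, 4, 5, 6]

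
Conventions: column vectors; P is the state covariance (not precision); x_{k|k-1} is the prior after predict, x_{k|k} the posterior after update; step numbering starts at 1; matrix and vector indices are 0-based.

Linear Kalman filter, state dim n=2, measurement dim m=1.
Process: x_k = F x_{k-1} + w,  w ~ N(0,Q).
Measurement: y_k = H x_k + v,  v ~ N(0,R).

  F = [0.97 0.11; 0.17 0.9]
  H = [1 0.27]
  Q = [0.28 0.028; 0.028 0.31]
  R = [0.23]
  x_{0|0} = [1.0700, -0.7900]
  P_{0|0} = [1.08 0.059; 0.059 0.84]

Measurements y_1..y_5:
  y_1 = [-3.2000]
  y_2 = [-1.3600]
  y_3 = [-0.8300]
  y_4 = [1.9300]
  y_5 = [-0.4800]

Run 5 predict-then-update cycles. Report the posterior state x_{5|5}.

step 1: x^-=[0.9510, -0.5291]  P^-=[1.3189 0.3419; 0.3419 1.0397]  S=[1.8093]  K=[0.7800; 0.3441]  nu=[-4.0081]  x^+=[-2.1753, -1.9083]  P^+=[0.2182 -0.1437; -0.1437 0.8254]
step 2: x^-=[-2.3199, -2.0872]  P^-=[0.4646 0.0175; 0.0175 0.9409]  S=[0.7727]  K=[0.6074; 0.3515]  nu=[1.5235]  x^+=[-1.3945, -1.5518]  P^+=[0.1795 -0.1474; -0.1474 0.8455]
step 3: x^-=[-1.5234, -1.6336]  P^-=[0.4277 0.0098; 0.0098 0.9549]  S=[0.7326]  K=[0.5874; 0.3654]  nu=[1.1344]  x^+=[-0.8570, -1.2192]  P^+=[0.1749 -0.1474; -0.1474 0.8571]
step 4: x^-=[-0.9654, -1.2429]  P^-=[0.4235 0.0103; 0.0103 0.9642]  S=[0.7293]  K=[0.5845; 0.3710]  nu=[3.2310]  x^+=[0.9230, -0.0441]  P^+=[0.1744 -0.1479; -0.1479 0.8638]
step 5: x^-=[0.8904, 0.1172]  P^-=[0.4229 0.0104; 0.0104 0.9695]  S=[0.7292]  K=[0.5838; 0.3732]  nu=[-1.4021]  x^+=[0.0719, -0.4061]  P^+=[0.1744 -0.1485; -0.1485 0.8679]

x_post = [0.0719, -0.4061]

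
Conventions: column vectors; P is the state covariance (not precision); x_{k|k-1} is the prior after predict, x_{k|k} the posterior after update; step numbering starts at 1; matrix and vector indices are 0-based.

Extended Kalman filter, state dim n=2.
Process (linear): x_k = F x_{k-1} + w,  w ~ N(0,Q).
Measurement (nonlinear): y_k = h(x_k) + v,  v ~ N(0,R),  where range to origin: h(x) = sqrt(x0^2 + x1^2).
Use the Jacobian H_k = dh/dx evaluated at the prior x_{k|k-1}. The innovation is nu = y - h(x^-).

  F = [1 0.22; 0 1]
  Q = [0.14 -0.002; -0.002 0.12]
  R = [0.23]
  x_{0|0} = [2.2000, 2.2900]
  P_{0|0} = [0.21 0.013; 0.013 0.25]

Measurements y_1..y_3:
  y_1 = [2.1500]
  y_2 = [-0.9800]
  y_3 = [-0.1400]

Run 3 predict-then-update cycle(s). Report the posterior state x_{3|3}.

step 1: x^-=[2.7038, 2.2900]  P^-=[0.3678 0.0660; 0.0660 0.3700]  H_jac=[0.7631 0.6463]  S=[0.6638]  K=[0.4871; 0.4361]  nu=[-1.3933]  x^+=[2.0252, 1.6824]  P^+=[0.2103 -0.0750; -0.0750 0.2438]
step 2: x^-=[2.3953, 1.6824]  P^-=[0.3291 -0.0234; -0.0234 0.3638]  H_jac=[0.8183 0.5748]  S=[0.5486]  K=[0.4665; 0.3462]  nu=[-3.9071]  x^+=[0.5728, 0.3296]  P^+=[0.2098 -0.1120; -0.1120 0.2980]
step 3: x^-=[0.6453, 0.3296]  P^-=[0.3149 -0.0484; -0.0484 0.4180]  H_jac=[0.8906 0.4549]  S=[0.5270]  K=[0.4904; 0.2790]  nu=[-0.8646]  x^+=[0.2213, 0.0884]  P^+=[0.1882 -0.1205; -0.1205 0.3770]

x_post = [0.2213, 0.0884]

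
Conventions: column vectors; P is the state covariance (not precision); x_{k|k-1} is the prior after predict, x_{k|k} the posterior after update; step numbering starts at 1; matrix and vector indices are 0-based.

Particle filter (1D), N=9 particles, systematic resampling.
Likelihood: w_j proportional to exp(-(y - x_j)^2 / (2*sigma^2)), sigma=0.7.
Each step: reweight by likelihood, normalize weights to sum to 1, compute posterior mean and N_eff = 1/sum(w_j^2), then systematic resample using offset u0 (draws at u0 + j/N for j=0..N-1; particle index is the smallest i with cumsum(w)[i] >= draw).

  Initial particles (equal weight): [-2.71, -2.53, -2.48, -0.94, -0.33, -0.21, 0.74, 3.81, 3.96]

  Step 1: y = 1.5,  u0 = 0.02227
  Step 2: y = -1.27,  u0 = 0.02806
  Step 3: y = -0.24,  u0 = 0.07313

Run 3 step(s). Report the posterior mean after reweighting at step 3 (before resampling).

post_mean = -0.2256

step 1: w=[0.0000, 0.0000, 0.0000, 0.0036, 0.0507, 0.0782, 0.8576, 0.0067, 0.0032]  mean=0.6363  Neff=1.3437  idx=[4, 6, 6, 6, 6, 6, 6, 6, 6]
step 2: w=[0.7580, 0.0303, 0.0303, 0.0303, 0.0303, 0.0303, 0.0303, 0.0303, 0.0303]  mean=-0.0710  Neff=1.7188  idx=[0, 0, 0, 0, 0, 0, 0, 2, 6]
step 3: w=[0.1289, 0.1289, 0.1289, 0.1289, 0.1289, 0.1289, 0.1289, 0.0488, 0.0488]  mean=-0.2256  Neff=8.2577  idx=[0, 1, 2, 3, 4, 4, 5, 6, 8]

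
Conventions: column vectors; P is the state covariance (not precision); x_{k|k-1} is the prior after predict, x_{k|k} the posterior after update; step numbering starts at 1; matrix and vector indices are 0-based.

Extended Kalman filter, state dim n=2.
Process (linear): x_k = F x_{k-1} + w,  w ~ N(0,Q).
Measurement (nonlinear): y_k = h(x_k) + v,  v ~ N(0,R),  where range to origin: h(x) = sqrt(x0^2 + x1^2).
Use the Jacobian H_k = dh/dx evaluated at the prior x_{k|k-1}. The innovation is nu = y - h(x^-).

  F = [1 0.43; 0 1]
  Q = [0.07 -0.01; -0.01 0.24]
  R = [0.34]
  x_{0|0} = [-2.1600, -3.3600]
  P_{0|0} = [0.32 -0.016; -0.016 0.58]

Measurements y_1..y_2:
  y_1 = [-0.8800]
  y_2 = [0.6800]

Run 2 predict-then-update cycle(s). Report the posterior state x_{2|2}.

step 1: x^-=[-3.6048, -3.3600]  P^-=[0.4835 0.2234; 0.2234 0.8200]  H_jac=[-0.7315 -0.6818]  S=[1.2028]  K=[-0.4207; -0.6007]  nu=[-5.8079]  x^+=[-1.1615, 0.1289]  P^+=[0.2706 -0.0806; -0.0806 0.3860]
step 2: x^-=[-1.1061, 0.1289]  P^-=[0.3427 0.0754; 0.0754 0.6260]  H_jac=[-0.9933 0.1157]  S=[0.6692]  K=[-0.4957; -0.0037]  nu=[-0.4336]  x^+=[-0.8912, 0.1305]  P^+=[0.1783 0.0742; 0.0742 0.6260]

x_post = [-0.8912, 0.1305]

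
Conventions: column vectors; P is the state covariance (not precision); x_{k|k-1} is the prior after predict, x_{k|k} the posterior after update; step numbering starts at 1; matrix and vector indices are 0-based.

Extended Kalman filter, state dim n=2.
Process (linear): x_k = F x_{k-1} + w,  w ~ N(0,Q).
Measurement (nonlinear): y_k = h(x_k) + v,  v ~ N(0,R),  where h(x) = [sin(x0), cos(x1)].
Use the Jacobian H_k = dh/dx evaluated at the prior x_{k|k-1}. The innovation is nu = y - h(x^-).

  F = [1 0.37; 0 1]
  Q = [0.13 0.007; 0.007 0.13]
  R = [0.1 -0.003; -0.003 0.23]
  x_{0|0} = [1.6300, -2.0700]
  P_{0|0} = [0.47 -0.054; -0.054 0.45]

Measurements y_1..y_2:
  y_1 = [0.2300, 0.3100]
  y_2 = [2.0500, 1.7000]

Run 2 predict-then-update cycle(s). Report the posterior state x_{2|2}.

x_post = [1.5996, -0.3667]

step 1: x^-=[0.8641, -2.0700]  P^-=[0.6216 0.1195; 0.1195 0.5800]  H_jac=[0.6493 0.0000; 0.0000 0.8780]  S=[0.3621 0.0651; 0.0651 0.6771]  K=[1.1060 0.0486; 0.0804 0.7444]  nu=[-0.5305, 0.7887]  x^+=[0.3157, -1.5256]  P^+=[0.1701 0.0089; 0.0089 0.1947]
step 2: x^-=[-0.2488, -1.5256]  P^-=[0.3334 0.0880; 0.0880 0.3247]  H_jac=[0.9692 0.0000; 0.0000 0.9990]  S=[0.4132 0.0822; 0.0822 0.5541]  K=[0.7733 0.0439; 0.0927 0.5717]  nu=[2.2962, 1.6548]  x^+=[1.5996, -0.3667]  P^+=[0.0797 0.0078; 0.0078 0.1314]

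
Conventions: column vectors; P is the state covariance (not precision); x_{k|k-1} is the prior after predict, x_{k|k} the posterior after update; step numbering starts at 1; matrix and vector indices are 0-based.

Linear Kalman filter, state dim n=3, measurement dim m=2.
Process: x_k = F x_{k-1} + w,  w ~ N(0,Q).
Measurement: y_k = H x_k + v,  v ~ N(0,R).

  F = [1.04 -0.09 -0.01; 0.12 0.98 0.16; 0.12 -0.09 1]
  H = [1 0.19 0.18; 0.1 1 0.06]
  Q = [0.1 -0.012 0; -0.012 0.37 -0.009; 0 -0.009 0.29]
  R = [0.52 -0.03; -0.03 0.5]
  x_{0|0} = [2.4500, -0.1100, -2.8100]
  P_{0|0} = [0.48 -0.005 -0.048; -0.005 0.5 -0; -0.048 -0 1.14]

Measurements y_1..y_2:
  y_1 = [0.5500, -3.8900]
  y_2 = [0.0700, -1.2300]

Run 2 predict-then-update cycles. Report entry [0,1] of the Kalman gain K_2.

step 1: x^-=[2.5860, -0.2634, -2.5061]  P^-=[0.6253 -0.0110 0.0032; -0.0110 0.8833 0.1290; 0.0032 0.1290 1.4295]  S=[1.2293 0.2295; 0.2295 1.4080]  K=[0.5163 -0.0474; 0.0293 0.6273; 0.2097 0.1186]  nu=[-1.5349, -3.7348]  x^+=[1.9707, -2.6512, -3.2709]  P^+=[0.3057 -0.0617 -0.1337; -0.0617 0.3198 -0.0143; -0.1337 -0.0143 1.3443]
step 2: x^-=[2.3209, -2.8850, -2.7958]  P^-=[0.4477 -0.0882 -0.1039; -0.0882 0.6918 0.1433; -0.1039 0.1433 1.6131]  S=[0.9838 0.0931; 0.0931 1.2004]  K=[0.4260 -0.0744; 0.0158 0.5749; 0.2006 0.1758]  nu=[-1.1995, 1.5907]  x^+=[1.6915, -1.9894, -2.7567]  P^+=[0.2684 -0.0662 -0.1779; -0.0662 0.2931 0.0079; -0.1779 0.0079 1.5298]

K[0,1] = -0.0744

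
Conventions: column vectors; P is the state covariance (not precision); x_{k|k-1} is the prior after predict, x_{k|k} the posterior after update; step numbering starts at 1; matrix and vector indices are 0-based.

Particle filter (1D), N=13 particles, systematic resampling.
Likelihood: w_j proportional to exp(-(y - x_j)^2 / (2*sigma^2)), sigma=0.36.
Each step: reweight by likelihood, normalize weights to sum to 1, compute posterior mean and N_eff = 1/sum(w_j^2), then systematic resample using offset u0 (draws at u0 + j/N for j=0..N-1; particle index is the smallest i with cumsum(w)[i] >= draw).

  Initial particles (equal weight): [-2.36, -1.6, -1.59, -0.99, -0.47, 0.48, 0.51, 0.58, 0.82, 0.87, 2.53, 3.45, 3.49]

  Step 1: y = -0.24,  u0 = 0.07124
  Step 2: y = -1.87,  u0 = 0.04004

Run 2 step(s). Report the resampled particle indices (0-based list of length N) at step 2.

resampled_idx = [0, 0, 0, 0, 0, 0, 0, 0, 0, 0, 0, 0, 5]

step 1: w=[0.0000, 0.0006, 0.0007, 0.0894, 0.6384, 0.1060, 0.0894, 0.0585, 0.0103, 0.0068, 0.0000, 0.0000, 0.0000]  mean=-0.2460  Neff=2.2811  idx=[3, 4, 4, 4, 4, 4, 4, 4, 4, 5, 6, 6, 9]
step 2: w=[0.9238, 0.0095, 0.0095, 0.0095, 0.0095, 0.0095, 0.0095, 0.0095, 0.0095, 0.0000, 0.0000, 0.0000, 0.0000]  mean=-0.9504  Neff=1.1709  idx=[0, 0, 0, 0, 0, 0, 0, 0, 0, 0, 0, 0, 5]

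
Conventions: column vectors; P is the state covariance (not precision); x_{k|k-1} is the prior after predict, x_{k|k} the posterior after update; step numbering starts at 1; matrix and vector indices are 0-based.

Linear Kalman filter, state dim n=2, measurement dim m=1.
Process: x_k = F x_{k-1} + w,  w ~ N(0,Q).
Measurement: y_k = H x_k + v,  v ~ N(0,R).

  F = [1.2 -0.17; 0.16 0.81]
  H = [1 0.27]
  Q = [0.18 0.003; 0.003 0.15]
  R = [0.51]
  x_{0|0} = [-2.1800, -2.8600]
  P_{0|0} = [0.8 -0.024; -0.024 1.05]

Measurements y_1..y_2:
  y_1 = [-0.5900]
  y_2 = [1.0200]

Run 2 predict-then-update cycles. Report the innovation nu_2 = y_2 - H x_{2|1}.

innov = [1.8011]

step 1: x^-=[-2.1298, -2.6654]  P^-=[1.3721 -0.0107; -0.0107 0.8532]  S=[1.9386]  K=[0.7063; 0.1133]  nu=[2.2595]  x^+=[-0.5339, -2.4093]  P^+=[0.4050 -0.1658; -0.1658 0.8283]
step 2: x^-=[-0.2311, -2.0370]  P^-=[0.8548 -0.1900; -0.1900 0.6608]  S=[1.3104]  K=[0.6132; -0.0088]  nu=[1.8011]  x^+=[0.8733, -2.0529]  P^+=[0.3621 -0.1829; -0.1829 0.6607]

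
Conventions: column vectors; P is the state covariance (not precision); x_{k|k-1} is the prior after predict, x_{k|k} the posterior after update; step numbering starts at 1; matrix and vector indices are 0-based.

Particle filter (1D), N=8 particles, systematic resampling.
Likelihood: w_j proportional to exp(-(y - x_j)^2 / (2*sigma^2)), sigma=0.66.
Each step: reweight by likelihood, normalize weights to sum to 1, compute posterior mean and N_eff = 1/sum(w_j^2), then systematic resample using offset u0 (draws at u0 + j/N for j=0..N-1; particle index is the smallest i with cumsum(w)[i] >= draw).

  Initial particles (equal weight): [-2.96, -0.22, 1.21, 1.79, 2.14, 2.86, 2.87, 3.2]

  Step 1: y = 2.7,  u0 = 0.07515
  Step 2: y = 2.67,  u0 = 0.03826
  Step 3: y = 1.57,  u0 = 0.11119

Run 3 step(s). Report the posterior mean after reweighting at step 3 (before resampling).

step 1: w=[0.0000, 0.0000, 0.0203, 0.1004, 0.1812, 0.2521, 0.2512, 0.1949]  mean=2.6574  Neff=4.8094  idx=[3, 4, 5, 5, 6, 6, 7, 7]
step 2: w=[0.0641, 0.1130, 0.1496, 0.1496, 0.1489, 0.1489, 0.1130, 0.1130]  mean=2.7899  Neff=7.6046  idx=[0, 1, 2, 3, 4, 5, 6, 7]
step 3: w=[0.4090, 0.2978, 0.0640, 0.0640, 0.0621, 0.0621, 0.0205, 0.0205]  mean=2.2232  Neff=3.6673  idx=[0, 0, 0, 1, 1, 2, 4, 7]

post_mean = 2.2232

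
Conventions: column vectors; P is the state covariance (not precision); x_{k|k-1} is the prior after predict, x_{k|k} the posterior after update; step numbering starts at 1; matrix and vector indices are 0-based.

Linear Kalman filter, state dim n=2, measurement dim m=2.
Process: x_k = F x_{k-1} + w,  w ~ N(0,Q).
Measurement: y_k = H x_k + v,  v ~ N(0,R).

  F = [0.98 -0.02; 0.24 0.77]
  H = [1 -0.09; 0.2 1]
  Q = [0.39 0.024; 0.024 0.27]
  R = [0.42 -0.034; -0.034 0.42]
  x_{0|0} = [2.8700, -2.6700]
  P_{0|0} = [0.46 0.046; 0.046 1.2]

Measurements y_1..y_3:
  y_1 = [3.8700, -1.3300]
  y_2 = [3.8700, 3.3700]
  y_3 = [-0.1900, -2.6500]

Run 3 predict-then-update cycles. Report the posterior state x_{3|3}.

step 1: x^-=[2.8660, -1.3671]  P^-=[0.8305 0.1482; 0.1482 1.0250]  S=[1.2321 0.1854; 0.1854 1.5375]  K=[0.6441 0.1268; -0.0589 0.6930]  nu=[0.8810, -0.5361]  x^+=[3.3655, -1.7905]  P^+=[0.2643 -0.0215; -0.0215 0.2974]
step 2: x^-=[3.3340, -0.5710]  P^-=[0.6448 0.0654; 0.0654 0.4536]  S=[1.0567 0.1184; 0.1184 0.9256]  K=[0.5895 0.1346; -0.0337 0.5085]  nu=[0.4846, 3.2742]  x^+=[4.0605, 1.0777]  P^+=[0.2420 -0.0119; -0.0119 0.2171]
step 3: x^-=[3.9577, 1.8043]  P^-=[0.6229 0.0686; 0.0686 0.4083]  S=[1.0339 0.1213; 0.1213 0.8806]  K=[0.5802 0.1395; -0.0258 0.4827]  nu=[-3.9853, -5.2459]  x^+=[0.9135, -0.6254]  P^+=[0.2381 -0.0087; -0.0087 0.2054]

x_post = [0.9135, -0.6254]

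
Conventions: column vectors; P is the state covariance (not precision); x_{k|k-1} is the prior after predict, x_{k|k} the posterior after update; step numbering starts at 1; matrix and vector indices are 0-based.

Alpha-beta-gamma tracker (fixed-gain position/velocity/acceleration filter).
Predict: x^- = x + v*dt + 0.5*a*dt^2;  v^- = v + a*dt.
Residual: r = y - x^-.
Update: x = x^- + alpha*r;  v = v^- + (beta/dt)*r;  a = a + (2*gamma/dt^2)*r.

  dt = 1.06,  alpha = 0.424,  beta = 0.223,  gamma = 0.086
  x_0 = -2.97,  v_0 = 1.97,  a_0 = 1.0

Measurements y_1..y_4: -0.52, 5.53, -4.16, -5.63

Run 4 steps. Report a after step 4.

a_post = -2.6761

step 1: x_pred=-0.3200  r=-0.2000  x^+=-0.4048  v^+=2.9879  a^+=0.9694
step 2: x_pred=3.3070  r=2.2230  x^+=4.2496  v^+=4.4831  a^+=1.3097
step 3: x_pred=9.7375  r=-13.8975  x^+=3.8449  v^+=2.9477  a^+=-0.8177
step 4: x_pred=6.5101  r=-12.1401  x^+=1.3627  v^+=-0.4731  a^+=-2.6761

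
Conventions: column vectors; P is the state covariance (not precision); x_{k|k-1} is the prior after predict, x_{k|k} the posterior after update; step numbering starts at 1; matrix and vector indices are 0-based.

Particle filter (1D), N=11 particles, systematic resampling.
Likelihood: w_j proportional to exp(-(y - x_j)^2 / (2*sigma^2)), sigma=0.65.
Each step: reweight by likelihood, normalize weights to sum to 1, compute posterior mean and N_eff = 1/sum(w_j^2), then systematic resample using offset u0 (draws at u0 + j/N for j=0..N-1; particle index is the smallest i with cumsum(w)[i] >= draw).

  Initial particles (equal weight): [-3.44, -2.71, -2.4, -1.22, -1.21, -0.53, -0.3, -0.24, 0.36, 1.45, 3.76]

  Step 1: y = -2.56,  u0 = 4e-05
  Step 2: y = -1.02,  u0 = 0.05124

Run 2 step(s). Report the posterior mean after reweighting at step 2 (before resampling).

step 1: w=[0.1544, 0.3759, 0.3745, 0.0461, 0.0447, 0.0029, 0.0009, 0.0007, 0.0000, 0.0000, 0.0000]  mean=-2.5606  Neff=3.2314  idx=[0, 0, 1, 1, 1, 1, 2, 2, 2, 2, 3]
step 2: w=[0.0006, 0.0006, 0.0225, 0.0225, 0.0225, 0.0225, 0.0695, 0.0695, 0.0695, 0.0695, 0.6308]  mean=-1.6849  Neff=2.3851  idx=[4, 6, 8, 9, 10, 10, 10, 10, 10, 10, 10]

post_mean = -1.6849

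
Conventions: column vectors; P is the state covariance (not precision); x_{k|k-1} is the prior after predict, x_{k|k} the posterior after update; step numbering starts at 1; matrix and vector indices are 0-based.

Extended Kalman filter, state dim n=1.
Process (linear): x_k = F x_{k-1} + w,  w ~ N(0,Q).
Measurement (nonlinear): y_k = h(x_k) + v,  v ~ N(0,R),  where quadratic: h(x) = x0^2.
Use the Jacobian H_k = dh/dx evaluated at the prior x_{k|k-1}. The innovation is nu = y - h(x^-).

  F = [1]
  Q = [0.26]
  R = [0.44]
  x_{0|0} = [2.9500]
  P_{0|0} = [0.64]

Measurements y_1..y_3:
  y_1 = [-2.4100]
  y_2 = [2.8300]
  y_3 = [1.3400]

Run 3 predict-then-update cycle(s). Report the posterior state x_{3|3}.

x_post = [1.2775]

step 1: x^-=[2.9500]  P^-=[0.9000]  H_jac=[5.9000]  S=[31.7690]  K=[0.1671]  nu=[-11.1125]  x^+=[1.0926]  P^+=[0.0125]
step 2: x^-=[1.0926]  P^-=[0.2725]  H_jac=[2.1852]  S=[1.7411]  K=[0.3420]  nu=[1.6362]  x^+=[1.6521]  P^+=[0.0689]
step 3: x^-=[1.6521]  P^-=[0.3289]  H_jac=[3.3043]  S=[4.0306]  K=[0.2696]  nu=[-1.3896]  x^+=[1.2775]  P^+=[0.0359]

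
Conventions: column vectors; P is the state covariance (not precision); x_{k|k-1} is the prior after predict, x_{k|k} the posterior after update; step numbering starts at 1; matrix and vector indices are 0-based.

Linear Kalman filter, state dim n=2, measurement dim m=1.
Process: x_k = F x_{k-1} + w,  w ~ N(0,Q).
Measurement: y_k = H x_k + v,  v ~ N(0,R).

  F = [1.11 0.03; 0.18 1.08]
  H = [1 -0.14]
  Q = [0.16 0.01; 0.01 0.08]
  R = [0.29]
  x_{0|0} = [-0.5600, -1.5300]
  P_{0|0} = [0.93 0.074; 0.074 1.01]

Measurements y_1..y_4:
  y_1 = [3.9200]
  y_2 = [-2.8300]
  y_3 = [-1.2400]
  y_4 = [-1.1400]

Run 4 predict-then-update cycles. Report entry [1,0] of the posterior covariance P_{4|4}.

P_post[1,0] = 0.4510

step 1: x^-=[-0.6675, -1.7532]  P^-=[1.3117 0.3176; 0.3176 1.3170]  S=[1.5386]  K=[0.8236; 0.0866]  nu=[4.3421]  x^+=[2.9088, -1.3771]  P^+=[0.2680 0.2079; 0.2079 1.3054]
step 2: x^-=[3.1874, -0.9637]  P^-=[0.5052 0.3562; 0.3562 1.6922]  S=[0.7286]  K=[0.6249; 0.1637]  nu=[-6.1524]  x^+=[-0.6572, -1.9707]  P^+=[0.2206 0.2816; 0.2816 1.6726]
step 3: x^-=[-0.7886, -2.2466]  P^-=[0.4521 0.4474; 0.4474 2.1476]  S=[0.6589]  K=[0.5911; 0.2227]  nu=[-0.7660]  x^+=[-1.2413, -2.4172]  P^+=[0.2219 0.3607; 0.3607 2.1149]
step 4: x^-=[-1.4504, -2.8341]  P^-=[0.4593 0.5572; 0.5572 2.6943]  S=[0.6461]  K=[0.5902; 0.2786]  nu=[-0.0864]  x^+=[-1.5014, -2.8581]  P^+=[0.2343 0.4510; 0.4510 2.6441]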